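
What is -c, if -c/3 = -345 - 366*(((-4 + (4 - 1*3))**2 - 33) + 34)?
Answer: -12015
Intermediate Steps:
c = 12015 (c = -3*(-345 - 366*(((-4 + (4 - 1*3))**2 - 33) + 34)) = -3*(-345 - 366*(((-4 + (4 - 3))**2 - 33) + 34)) = -3*(-345 - 366*(((-4 + 1)**2 - 33) + 34)) = -3*(-345 - 366*(((-3)**2 - 33) + 34)) = -3*(-345 - 366*((9 - 33) + 34)) = -3*(-345 - 366*(-24 + 34)) = -3*(-345 - 366*10) = -3*(-345 - 1*3660) = -3*(-345 - 3660) = -3*(-4005) = 12015)
-c = -1*12015 = -12015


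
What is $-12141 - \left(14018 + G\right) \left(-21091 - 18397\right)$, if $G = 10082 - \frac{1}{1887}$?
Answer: $\frac{1795760980045}{1887} \approx 9.5165 \cdot 10^{8}$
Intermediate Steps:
$G = \frac{19024733}{1887}$ ($G = 10082 - \frac{1}{1887} = \frac{19024733}{1887} \approx 10082.0$)
$-12141 - \left(14018 + G\right) \left(-21091 - 18397\right) = -12141 - \left(14018 + \frac{19024733}{1887}\right) \left(-21091 - 18397\right) = -12141 - \frac{45476699}{1887} \left(-39488\right) = -12141 - - \frac{1795783890112}{1887} = -12141 + \frac{1795783890112}{1887} = \frac{1795760980045}{1887}$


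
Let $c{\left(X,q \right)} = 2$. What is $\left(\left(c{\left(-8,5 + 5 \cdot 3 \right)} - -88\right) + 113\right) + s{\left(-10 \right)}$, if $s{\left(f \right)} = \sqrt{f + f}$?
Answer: $203 + 2 i \sqrt{5} \approx 203.0 + 4.4721 i$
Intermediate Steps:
$s{\left(f \right)} = \sqrt{2} \sqrt{f}$ ($s{\left(f \right)} = \sqrt{2 f} = \sqrt{2} \sqrt{f}$)
$\left(\left(c{\left(-8,5 + 5 \cdot 3 \right)} - -88\right) + 113\right) + s{\left(-10 \right)} = \left(\left(2 - -88\right) + 113\right) + \sqrt{2} \sqrt{-10} = \left(\left(2 + 88\right) + 113\right) + \sqrt{2} i \sqrt{10} = \left(90 + 113\right) + 2 i \sqrt{5} = 203 + 2 i \sqrt{5}$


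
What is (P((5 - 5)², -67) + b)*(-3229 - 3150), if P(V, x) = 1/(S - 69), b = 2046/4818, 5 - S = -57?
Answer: -918576/511 ≈ -1797.6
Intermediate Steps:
S = 62 (S = 5 - 1*(-57) = 5 + 57 = 62)
b = 31/73 (b = 2046*(1/4818) = 31/73 ≈ 0.42466)
P(V, x) = -⅐ (P(V, x) = 1/(62 - 69) = 1/(-7) = -⅐)
(P((5 - 5)², -67) + b)*(-3229 - 3150) = (-⅐ + 31/73)*(-3229 - 3150) = (144/511)*(-6379) = -918576/511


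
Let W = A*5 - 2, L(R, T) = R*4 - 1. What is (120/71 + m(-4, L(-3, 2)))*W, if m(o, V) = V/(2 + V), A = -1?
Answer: -15701/781 ≈ -20.104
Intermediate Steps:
L(R, T) = -1 + 4*R (L(R, T) = 4*R - 1 = -1 + 4*R)
W = -7 (W = -1*5 - 2 = -5 - 2 = -7)
m(o, V) = V/(2 + V)
(120/71 + m(-4, L(-3, 2)))*W = (120/71 + (-1 + 4*(-3))/(2 + (-1 + 4*(-3))))*(-7) = (120*(1/71) + (-1 - 12)/(2 + (-1 - 12)))*(-7) = (120/71 - 13/(2 - 13))*(-7) = (120/71 - 13/(-11))*(-7) = (120/71 - 13*(-1/11))*(-7) = (120/71 + 13/11)*(-7) = (2243/781)*(-7) = -15701/781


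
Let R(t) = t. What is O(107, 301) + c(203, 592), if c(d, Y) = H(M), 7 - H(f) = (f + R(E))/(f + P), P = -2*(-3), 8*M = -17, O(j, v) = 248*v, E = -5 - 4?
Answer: 2314394/31 ≈ 74658.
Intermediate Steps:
E = -9
M = -17/8 (M = (1/8)*(-17) = -17/8 ≈ -2.1250)
P = 6
H(f) = 7 - (-9 + f)/(6 + f) (H(f) = 7 - (f - 9)/(f + 6) = 7 - (-9 + f)/(6 + f))
c(d, Y) = 306/31 (c(d, Y) = 3*(17 + 2*(-17/8))/(6 - 17/8) = 3*(17 - 17/4)/(31/8) = 3*(8/31)*(51/4) = 306/31)
O(107, 301) + c(203, 592) = 248*301 + 306/31 = 74648 + 306/31 = 2314394/31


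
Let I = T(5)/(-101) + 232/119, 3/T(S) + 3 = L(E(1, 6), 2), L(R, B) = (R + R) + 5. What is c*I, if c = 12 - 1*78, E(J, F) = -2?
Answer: -1558293/12019 ≈ -129.65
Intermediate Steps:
L(R, B) = 5 + 2*R (L(R, B) = 2*R + 5 = 5 + 2*R)
T(S) = -3/2 (T(S) = 3/(-3 + (5 + 2*(-2))) = 3/(-3 + (5 - 4)) = 3/(-3 + 1) = 3/(-2) = 3*(-½) = -3/2)
c = -66 (c = 12 - 78 = -66)
I = 47221/24038 (I = -3/2/(-101) + 232/119 = -3/2*(-1/101) + 232*(1/119) = 3/202 + 232/119 = 47221/24038 ≈ 1.9644)
c*I = -66*47221/24038 = -1558293/12019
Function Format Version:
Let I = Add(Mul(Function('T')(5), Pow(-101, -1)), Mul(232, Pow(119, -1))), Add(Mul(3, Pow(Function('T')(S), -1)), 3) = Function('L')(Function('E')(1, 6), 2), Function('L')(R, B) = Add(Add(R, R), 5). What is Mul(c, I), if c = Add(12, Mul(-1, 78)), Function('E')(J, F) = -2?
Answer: Rational(-1558293, 12019) ≈ -129.65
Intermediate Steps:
Function('L')(R, B) = Add(5, Mul(2, R)) (Function('L')(R, B) = Add(Mul(2, R), 5) = Add(5, Mul(2, R)))
Function('T')(S) = Rational(-3, 2) (Function('T')(S) = Mul(3, Pow(Add(-3, Add(5, Mul(2, -2))), -1)) = Mul(3, Pow(Add(-3, Add(5, -4)), -1)) = Mul(3, Pow(Add(-3, 1), -1)) = Mul(3, Pow(-2, -1)) = Mul(3, Rational(-1, 2)) = Rational(-3, 2))
c = -66 (c = Add(12, -78) = -66)
I = Rational(47221, 24038) (I = Add(Mul(Rational(-3, 2), Pow(-101, -1)), Mul(232, Pow(119, -1))) = Add(Mul(Rational(-3, 2), Rational(-1, 101)), Mul(232, Rational(1, 119))) = Add(Rational(3, 202), Rational(232, 119)) = Rational(47221, 24038) ≈ 1.9644)
Mul(c, I) = Mul(-66, Rational(47221, 24038)) = Rational(-1558293, 12019)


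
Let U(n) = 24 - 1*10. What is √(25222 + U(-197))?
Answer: 6*√701 ≈ 158.86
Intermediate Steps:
U(n) = 14 (U(n) = 24 - 10 = 14)
√(25222 + U(-197)) = √(25222 + 14) = √25236 = 6*√701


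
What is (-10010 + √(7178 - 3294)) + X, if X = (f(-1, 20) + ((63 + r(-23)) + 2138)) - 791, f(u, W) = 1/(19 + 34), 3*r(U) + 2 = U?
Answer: -1368722/159 + 2*√971 ≈ -8546.0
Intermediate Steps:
r(U) = -⅔ + U/3
f(u, W) = 1/53
X = 222868/159 (X = (1/53 + ((63 + (-⅔ + (⅓)*(-23))) + 2138)) - 791 = (1/53 + ((63 + (-⅔ - 23/3)) + 2138)) - 791 = (1/53 + ((63 - 25/3) + 2138)) - 791 = (1/53 + (164/3 + 2138)) - 791 = (1/53 + 6578/3) - 791 = 348637/159 - 791 = 222868/159 ≈ 1401.7)
(-10010 + √(7178 - 3294)) + X = (-10010 + √(7178 - 3294)) + 222868/159 = (-10010 + √3884) + 222868/159 = (-10010 + 2*√971) + 222868/159 = -1368722/159 + 2*√971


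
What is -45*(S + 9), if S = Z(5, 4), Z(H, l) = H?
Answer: -630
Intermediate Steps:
S = 5
-45*(S + 9) = -45*(5 + 9) = -45*14 = -630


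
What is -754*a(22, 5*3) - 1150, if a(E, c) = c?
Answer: -12460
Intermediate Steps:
-754*a(22, 5*3) - 1150 = -3770*3 - 1150 = -754*15 - 1150 = -11310 - 1150 = -12460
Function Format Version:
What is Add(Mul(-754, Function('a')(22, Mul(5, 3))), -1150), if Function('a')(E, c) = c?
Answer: -12460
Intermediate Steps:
Add(Mul(-754, Function('a')(22, Mul(5, 3))), -1150) = Add(Mul(-754, Mul(5, 3)), -1150) = Add(Mul(-754, 15), -1150) = Add(-11310, -1150) = -12460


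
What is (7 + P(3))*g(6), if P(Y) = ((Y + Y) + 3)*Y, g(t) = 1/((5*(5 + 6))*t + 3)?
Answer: 34/333 ≈ 0.10210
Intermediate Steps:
g(t) = 1/(3 + 55*t) (g(t) = 1/((5*11)*t + 3) = 1/(55*t + 3) = 1/(3 + 55*t))
P(Y) = Y*(3 + 2*Y) (P(Y) = (2*Y + 3)*Y = (3 + 2*Y)*Y = Y*(3 + 2*Y))
(7 + P(3))*g(6) = (7 + 3*(3 + 2*3))/(3 + 55*6) = (7 + 3*(3 + 6))/(3 + 330) = (7 + 3*9)/333 = (7 + 27)*(1/333) = 34*(1/333) = 34/333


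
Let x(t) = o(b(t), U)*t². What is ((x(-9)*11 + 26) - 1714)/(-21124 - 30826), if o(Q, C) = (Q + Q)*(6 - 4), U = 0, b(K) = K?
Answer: 16882/25975 ≈ 0.64993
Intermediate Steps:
o(Q, C) = 4*Q (o(Q, C) = (2*Q)*2 = 4*Q)
x(t) = 4*t³ (x(t) = (4*t)*t² = 4*t³)
((x(-9)*11 + 26) - 1714)/(-21124 - 30826) = (((4*(-9)³)*11 + 26) - 1714)/(-21124 - 30826) = (((4*(-729))*11 + 26) - 1714)/(-51950) = ((-2916*11 + 26) - 1714)*(-1/51950) = ((-32076 + 26) - 1714)*(-1/51950) = (-32050 - 1714)*(-1/51950) = -33764*(-1/51950) = 16882/25975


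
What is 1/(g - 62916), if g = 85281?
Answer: 1/22365 ≈ 4.4713e-5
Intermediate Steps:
1/(g - 62916) = 1/(85281 - 62916) = 1/22365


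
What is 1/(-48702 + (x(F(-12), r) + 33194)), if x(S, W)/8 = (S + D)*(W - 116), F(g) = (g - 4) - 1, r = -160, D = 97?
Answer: -1/192148 ≈ -5.2043e-6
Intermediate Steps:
F(g) = -5 + g (F(g) = (-4 + g) - 1 = -5 + g)
x(S, W) = 8*(-116 + W)*(97 + S) (x(S, W) = 8*((S + 97)*(W - 116)) = 8*((97 + S)*(-116 + W)) = 8*((-116 + W)*(97 + S)) = 8*(-116 + W)*(97 + S))
1/(-48702 + (x(F(-12), r) + 33194)) = 1/(-48702 + ((-90016 - 928*(-5 - 12) + 776*(-160) + 8*(-5 - 12)*(-160)) + 33194)) = 1/(-48702 + ((-90016 - 928*(-17) - 124160 + 8*(-17)*(-160)) + 33194)) = 1/(-48702 + ((-90016 + 15776 - 124160 + 21760) + 33194)) = 1/(-48702 + (-176640 + 33194)) = 1/(-48702 - 143446) = 1/(-192148) = -1/192148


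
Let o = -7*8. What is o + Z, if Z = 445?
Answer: 389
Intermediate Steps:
o = -56
o + Z = -56 + 445 = 389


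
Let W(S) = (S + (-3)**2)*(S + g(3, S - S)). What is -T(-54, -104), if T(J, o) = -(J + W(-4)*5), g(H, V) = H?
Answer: -79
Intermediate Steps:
W(S) = (3 + S)*(9 + S) (W(S) = (S + (-3)**2)*(S + 3) = (S + 9)*(3 + S) = (9 + S)*(3 + S) = (3 + S)*(9 + S))
T(J, o) = 25 - J (T(J, o) = -(J + (27 + (-4)**2 + 12*(-4))*5) = -(J + (27 + 16 - 48)*5) = -(J - 5*5) = -(J - 25) = -(-25 + J) = 25 - J)
-T(-54, -104) = -(25 - 1*(-54)) = -(25 + 54) = -1*79 = -79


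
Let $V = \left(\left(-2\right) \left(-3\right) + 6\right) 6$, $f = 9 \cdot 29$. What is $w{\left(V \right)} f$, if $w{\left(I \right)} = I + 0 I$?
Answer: $18792$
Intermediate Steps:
$f = 261$
$V = 72$ ($V = \left(6 + 6\right) 6 = 12 \cdot 6 = 72$)
$w{\left(I \right)} = I$ ($w{\left(I \right)} = I + 0 = I$)
$w{\left(V \right)} f = 72 \cdot 261 = 18792$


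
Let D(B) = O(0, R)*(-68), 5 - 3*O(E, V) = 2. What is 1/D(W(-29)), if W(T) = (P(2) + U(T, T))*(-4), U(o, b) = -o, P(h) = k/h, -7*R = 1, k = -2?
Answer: -1/68 ≈ -0.014706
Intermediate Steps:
R = -⅐ (R = -⅐*1 = -⅐ ≈ -0.14286)
P(h) = -2/h
O(E, V) = 1 (O(E, V) = 5/3 - ⅓*2 = 5/3 - ⅔ = 1)
W(T) = 4 + 4*T (W(T) = (-2/2 - T)*(-4) = (-2*½ - T)*(-4) = (-1 - T)*(-4) = 4 + 4*T)
D(B) = -68 (D(B) = 1*(-68) = -68)
1/D(W(-29)) = 1/(-68) = -1/68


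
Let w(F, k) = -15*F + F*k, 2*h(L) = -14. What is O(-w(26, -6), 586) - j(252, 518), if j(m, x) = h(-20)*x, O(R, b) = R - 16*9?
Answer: 4028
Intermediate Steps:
h(L) = -7 (h(L) = (½)*(-14) = -7)
O(R, b) = -144 + R (O(R, b) = R - 1*144 = R - 144 = -144 + R)
j(m, x) = -7*x
O(-w(26, -6), 586) - j(252, 518) = (-144 - 26*(-15 - 6)) - (-7)*518 = (-144 - 26*(-21)) - 1*(-3626) = (-144 - 1*(-546)) + 3626 = (-144 + 546) + 3626 = 402 + 3626 = 4028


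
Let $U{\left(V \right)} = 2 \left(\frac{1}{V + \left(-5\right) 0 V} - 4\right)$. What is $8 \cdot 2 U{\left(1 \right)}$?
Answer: $-96$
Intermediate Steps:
$U{\left(V \right)} = -8 + \frac{2}{V}$ ($U{\left(V \right)} = 2 \left(\frac{1}{V + 0 V} - 4\right) = 2 \left(\frac{1}{V + 0} - 4\right) = 2 \left(\frac{1}{V} - 4\right) = 2 \left(-4 + \frac{1}{V}\right) = -8 + \frac{2}{V}$)
$8 \cdot 2 U{\left(1 \right)} = 8 \cdot 2 \left(-8 + \frac{2}{1}\right) = 16 \left(-8 + 2 \cdot 1\right) = 16 \left(-8 + 2\right) = 16 \left(-6\right) = -96$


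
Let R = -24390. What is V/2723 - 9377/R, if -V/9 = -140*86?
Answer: 381204853/9487710 ≈ 40.179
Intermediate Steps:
V = 108360 (V = -(-1260)*86 = -9*(-12040) = 108360)
V/2723 - 9377/R = 108360/2723 - 9377/(-24390) = 108360*(1/2723) - 9377*(-1/24390) = 15480/389 + 9377/24390 = 381204853/9487710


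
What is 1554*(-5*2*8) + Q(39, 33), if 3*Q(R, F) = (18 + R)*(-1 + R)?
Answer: -123598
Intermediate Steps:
Q(R, F) = (-1 + R)*(18 + R)/3 (Q(R, F) = ((18 + R)*(-1 + R))/3 = ((-1 + R)*(18 + R))/3 = (-1 + R)*(18 + R)/3)
1554*(-5*2*8) + Q(39, 33) = 1554*(-5*2*8) + (-6 + (⅓)*39² + (17/3)*39) = 1554*(-10*8) + (-6 + (⅓)*1521 + 221) = 1554*(-80) + (-6 + 507 + 221) = -124320 + 722 = -123598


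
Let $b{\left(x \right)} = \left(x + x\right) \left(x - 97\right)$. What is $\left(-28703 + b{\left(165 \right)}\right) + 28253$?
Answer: $21990$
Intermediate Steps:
$b{\left(x \right)} = 2 x \left(-97 + x\right)$
$\left(-28703 + b{\left(165 \right)}\right) + 28253 = \left(-28703 + 2 \cdot 165 \left(-97 + 165\right)\right) + 28253 = \left(-28703 + 2 \cdot 165 \cdot 68\right) + 28253 = \left(-28703 + 22440\right) + 28253 = -6263 + 28253 = 21990$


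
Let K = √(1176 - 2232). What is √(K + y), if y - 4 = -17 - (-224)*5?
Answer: √(1107 + 4*I*√66) ≈ 33.275 + 0.4883*I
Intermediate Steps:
K = 4*I*√66 (K = √(-1056) = 4*I*√66 ≈ 32.496*I)
y = 1107 (y = 4 + (-17 - (-224)*5) = 4 + (-17 - 32*(-35)) = 4 + (-17 + 1120) = 4 + 1103 = 1107)
√(K + y) = √(4*I*√66 + 1107) = √(1107 + 4*I*√66)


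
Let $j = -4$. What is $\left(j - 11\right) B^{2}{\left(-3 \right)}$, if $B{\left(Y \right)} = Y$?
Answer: $-135$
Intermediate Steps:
$\left(j - 11\right) B^{2}{\left(-3 \right)} = \left(-4 - 11\right) \left(-3\right)^{2} = \left(-15\right) 9 = -135$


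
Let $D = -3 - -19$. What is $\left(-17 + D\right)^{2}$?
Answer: $1$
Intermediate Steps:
$D = 16$ ($D = -3 + 19 = 16$)
$\left(-17 + D\right)^{2} = \left(-17 + 16\right)^{2} = \left(-1\right)^{2} = 1$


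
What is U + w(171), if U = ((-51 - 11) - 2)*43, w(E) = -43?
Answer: -2795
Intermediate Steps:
U = -2752 (U = (-62 - 2)*43 = -64*43 = -2752)
U + w(171) = -2752 - 43 = -2795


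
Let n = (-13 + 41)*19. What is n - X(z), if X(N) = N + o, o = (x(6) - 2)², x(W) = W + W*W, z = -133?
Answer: -935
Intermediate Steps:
x(W) = W + W²
n = 532 (n = 28*19 = 532)
o = 1600 (o = (6*(1 + 6) - 2)² = (6*7 - 2)² = (42 - 2)² = 40² = 1600)
X(N) = 1600 + N (X(N) = N + 1600 = 1600 + N)
n - X(z) = 532 - (1600 - 133) = 532 - 1*1467 = 532 - 1467 = -935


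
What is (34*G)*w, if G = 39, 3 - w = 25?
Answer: -29172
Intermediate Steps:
w = -22 (w = 3 - 1*25 = 3 - 25 = -22)
(34*G)*w = (34*39)*(-22) = 1326*(-22) = -29172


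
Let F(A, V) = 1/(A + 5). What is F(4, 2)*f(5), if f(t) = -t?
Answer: -5/9 ≈ -0.55556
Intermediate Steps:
F(A, V) = 1/(5 + A)
F(4, 2)*f(5) = (-1*5)/(5 + 4) = -5/9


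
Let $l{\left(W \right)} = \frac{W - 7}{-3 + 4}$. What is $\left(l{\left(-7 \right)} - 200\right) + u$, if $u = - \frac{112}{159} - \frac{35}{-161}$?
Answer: $- \frac{784379}{3657} \approx -214.49$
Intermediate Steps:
$u = - \frac{1781}{3657}$ ($u = \left(-112\right) \frac{1}{159} - - \frac{5}{23} = - \frac{112}{159} + \frac{5}{23} = - \frac{1781}{3657} \approx -0.48701$)
$l{\left(W \right)} = -7 + W$ ($l{\left(W \right)} = \frac{-7 + W}{1} = \left(-7 + W\right) 1 = -7 + W$)
$\left(l{\left(-7 \right)} - 200\right) + u = \left(\left(-7 - 7\right) - 200\right) - \frac{1781}{3657} = \left(-14 - 200\right) - \frac{1781}{3657} = -214 - \frac{1781}{3657} = - \frac{784379}{3657}$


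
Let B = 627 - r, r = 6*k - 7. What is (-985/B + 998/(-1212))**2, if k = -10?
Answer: 55603526416/11054629881 ≈ 5.0299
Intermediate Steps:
r = -67 (r = 6*(-10) - 7 = -60 - 7 = -67)
B = 694 (B = 627 - 1*(-67) = 627 + 67 = 694)
(-985/B + 998/(-1212))**2 = (-985/694 + 998/(-1212))**2 = (-985*1/694 + 998*(-1/1212))**2 = (-985/694 - 499/606)**2 = (-235804/105141)**2 = 55603526416/11054629881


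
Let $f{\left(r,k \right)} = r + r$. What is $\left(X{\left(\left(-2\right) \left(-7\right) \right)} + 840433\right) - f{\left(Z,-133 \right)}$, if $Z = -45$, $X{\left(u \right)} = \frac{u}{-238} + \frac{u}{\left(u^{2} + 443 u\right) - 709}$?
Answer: $\frac{81289495448}{96713} \approx 8.4052 \cdot 10^{5}$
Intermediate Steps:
$X{\left(u \right)} = - \frac{u}{238} + \frac{u}{-709 + u^{2} + 443 u}$ ($X{\left(u \right)} = u \left(- \frac{1}{238}\right) + \frac{u}{-709 + u^{2} + 443 u} = - \frac{u}{238} + \frac{u}{-709 + u^{2} + 443 u}$)
$f{\left(r,k \right)} = 2 r$
$\left(X{\left(\left(-2\right) \left(-7\right) \right)} + 840433\right) - f{\left(Z,-133 \right)} = \left(\frac{\left(-2\right) \left(-7\right) \left(947 - \left(\left(-2\right) \left(-7\right)\right)^{2} - 443 \left(\left(-2\right) \left(-7\right)\right)\right)}{238 \left(-709 + \left(\left(-2\right) \left(-7\right)\right)^{2} + 443 \left(\left(-2\right) \left(-7\right)\right)\right)} + 840433\right) - 2 \left(-45\right) = \left(\frac{1}{238} \cdot 14 \frac{1}{-709 + 14^{2} + 443 \cdot 14} \left(947 - 14^{2} - 6202\right) + 840433\right) - -90 = \left(\frac{1}{238} \cdot 14 \frac{1}{-709 + 196 + 6202} \left(947 - 196 - 6202\right) + 840433\right) + 90 = \left(\frac{1}{238} \cdot 14 \cdot \frac{1}{5689} \left(947 - 196 - 6202\right) + 840433\right) + 90 = \left(\frac{1}{238} \cdot 14 \cdot \frac{1}{5689} \left(-5451\right) + 840433\right) + 90 = \left(- \frac{5451}{96713} + 840433\right) + 90 = \frac{81280791278}{96713} + 90 = \frac{81289495448}{96713}$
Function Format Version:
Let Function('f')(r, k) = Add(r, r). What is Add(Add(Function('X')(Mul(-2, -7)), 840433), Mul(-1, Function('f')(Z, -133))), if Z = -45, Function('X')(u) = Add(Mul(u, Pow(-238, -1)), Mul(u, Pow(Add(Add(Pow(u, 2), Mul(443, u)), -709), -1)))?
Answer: Rational(81289495448, 96713) ≈ 8.4052e+5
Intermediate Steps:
Function('X')(u) = Add(Mul(Rational(-1, 238), u), Mul(u, Pow(Add(-709, Pow(u, 2), Mul(443, u)), -1))) (Function('X')(u) = Add(Mul(u, Rational(-1, 238)), Mul(u, Pow(Add(-709, Pow(u, 2), Mul(443, u)), -1))) = Add(Mul(Rational(-1, 238), u), Mul(u, Pow(Add(-709, Pow(u, 2), Mul(443, u)), -1))))
Function('f')(r, k) = Mul(2, r)
Add(Add(Function('X')(Mul(-2, -7)), 840433), Mul(-1, Function('f')(Z, -133))) = Add(Add(Mul(Rational(1, 238), Mul(-2, -7), Pow(Add(-709, Pow(Mul(-2, -7), 2), Mul(443, Mul(-2, -7))), -1), Add(947, Mul(-1, Pow(Mul(-2, -7), 2)), Mul(-443, Mul(-2, -7)))), 840433), Mul(-1, Mul(2, -45))) = Add(Add(Mul(Rational(1, 238), 14, Pow(Add(-709, Pow(14, 2), Mul(443, 14)), -1), Add(947, Mul(-1, Pow(14, 2)), Mul(-443, 14))), 840433), Mul(-1, -90)) = Add(Add(Mul(Rational(1, 238), 14, Pow(Add(-709, 196, 6202), -1), Add(947, Mul(-1, 196), -6202)), 840433), 90) = Add(Add(Mul(Rational(1, 238), 14, Pow(5689, -1), Add(947, -196, -6202)), 840433), 90) = Add(Add(Mul(Rational(1, 238), 14, Rational(1, 5689), -5451), 840433), 90) = Add(Add(Rational(-5451, 96713), 840433), 90) = Add(Rational(81280791278, 96713), 90) = Rational(81289495448, 96713)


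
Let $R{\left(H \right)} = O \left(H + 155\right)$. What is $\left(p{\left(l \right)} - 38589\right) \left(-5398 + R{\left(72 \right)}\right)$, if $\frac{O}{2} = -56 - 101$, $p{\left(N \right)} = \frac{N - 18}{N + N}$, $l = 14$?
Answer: $\frac{20712027824}{7} \approx 2.9589 \cdot 10^{9}$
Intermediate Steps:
$p{\left(N \right)} = \frac{-18 + N}{2 N}$
$O = -314$ ($O = 2 \left(-56 - 101\right) = 2 \left(-157\right) = -314$)
$R{\left(H \right)} = -48670 - 314 H$ ($R{\left(H \right)} = - 314 \left(H + 155\right) = - 314 \left(155 + H\right) = -48670 - 314 H$)
$\left(p{\left(l \right)} - 38589\right) \left(-5398 + R{\left(72 \right)}\right) = \left(\frac{-18 + 14}{2 \cdot 14} - 38589\right) \left(-5398 - 71278\right) = \left(\frac{1}{2} \cdot \frac{1}{14} \left(-4\right) - 38589\right) \left(-5398 - 71278\right) = \left(- \frac{1}{7} - 38589\right) \left(-5398 - 71278\right) = \left(- \frac{270124}{7}\right) \left(-76676\right) = \frac{20712027824}{7}$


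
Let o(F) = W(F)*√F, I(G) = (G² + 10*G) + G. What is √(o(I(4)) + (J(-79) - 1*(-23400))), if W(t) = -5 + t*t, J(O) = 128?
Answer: √(23528 + 7190*√15) ≈ 226.66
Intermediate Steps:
I(G) = G² + 11*G
W(t) = -5 + t²
o(F) = √F*(-5 + F²) (o(F) = (-5 + F²)*√F = √F*(-5 + F²))
√(o(I(4)) + (J(-79) - 1*(-23400))) = √(√(4*(11 + 4))*(-5 + (4*(11 + 4))²) + (128 - 1*(-23400))) = √(√(4*15)*(-5 + (4*15)²) + (128 + 23400)) = √(√60*(-5 + 60²) + 23528) = √((2*√15)*(-5 + 3600) + 23528) = √((2*√15)*3595 + 23528) = √(7190*√15 + 23528) = √(23528 + 7190*√15)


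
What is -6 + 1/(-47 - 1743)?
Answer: -10741/1790 ≈ -6.0006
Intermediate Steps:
-6 + 1/(-47 - 1743) = -6 + 1/(-1790) = -6 - 1/1790 = -10741/1790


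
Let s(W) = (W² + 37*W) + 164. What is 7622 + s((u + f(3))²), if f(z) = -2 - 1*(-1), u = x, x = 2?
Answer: 7824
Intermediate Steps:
u = 2
f(z) = -1 (f(z) = -2 + 1 = -1)
s(W) = 164 + W² + 37*W
7622 + s((u + f(3))²) = 7622 + (164 + ((2 - 1)²)² + 37*(2 - 1)²) = 7622 + (164 + (1²)² + 37*1²) = 7622 + (164 + 1² + 37*1) = 7622 + (164 + 1 + 37) = 7622 + 202 = 7824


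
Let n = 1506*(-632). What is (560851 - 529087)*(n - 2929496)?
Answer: -123285232032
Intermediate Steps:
n = -951792
(560851 - 529087)*(n - 2929496) = (560851 - 529087)*(-951792 - 2929496) = 31764*(-3881288) = -123285232032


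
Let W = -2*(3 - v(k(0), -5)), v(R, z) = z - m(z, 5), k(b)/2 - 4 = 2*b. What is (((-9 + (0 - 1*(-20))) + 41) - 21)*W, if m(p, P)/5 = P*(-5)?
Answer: 7254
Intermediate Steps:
k(b) = 8 + 4*b (k(b) = 8 + 2*(2*b) = 8 + 4*b)
m(p, P) = -25*P (m(p, P) = 5*(P*(-5)) = 5*(-5*P) = -25*P)
v(R, z) = 125 + z (v(R, z) = z - (-25)*5 = z - 1*(-125) = z + 125 = 125 + z)
W = 234 (W = -2*(3 - (125 - 5)) = -2*(3 - 1*120) = -2*(3 - 120) = -2*(-117) = 234)
(((-9 + (0 - 1*(-20))) + 41) - 21)*W = (((-9 + (0 - 1*(-20))) + 41) - 21)*234 = (((-9 + (0 + 20)) + 41) - 21)*234 = (((-9 + 20) + 41) - 21)*234 = ((11 + 41) - 21)*234 = (52 - 21)*234 = 31*234 = 7254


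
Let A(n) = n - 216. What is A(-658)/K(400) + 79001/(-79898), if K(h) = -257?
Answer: 3809815/1579522 ≈ 2.4120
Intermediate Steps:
A(n) = -216 + n
A(-658)/K(400) + 79001/(-79898) = (-216 - 658)/(-257) + 79001/(-79898) = -874*(-1/257) + 79001*(-1/79898) = 874/257 - 6077/6146 = 3809815/1579522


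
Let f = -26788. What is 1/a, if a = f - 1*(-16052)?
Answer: -1/10736 ≈ -9.3145e-5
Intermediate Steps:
a = -10736 (a = -26788 - 1*(-16052) = -26788 + 16052 = -10736)
1/a = 1/(-10736) = -1/10736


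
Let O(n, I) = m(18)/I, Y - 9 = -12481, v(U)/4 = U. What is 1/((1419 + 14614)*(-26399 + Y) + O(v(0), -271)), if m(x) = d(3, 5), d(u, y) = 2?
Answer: -271/168892279355 ≈ -1.6046e-9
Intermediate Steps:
v(U) = 4*U
Y = -12472 (Y = 9 - 12481 = -12472)
m(x) = 2
O(n, I) = 2/I
1/((1419 + 14614)*(-26399 + Y) + O(v(0), -271)) = 1/((1419 + 14614)*(-26399 - 12472) + 2/(-271)) = 1/(16033*(-38871) + 2*(-1/271)) = 1/(-623218743 - 2/271) = 1/(-168892279355/271) = -271/168892279355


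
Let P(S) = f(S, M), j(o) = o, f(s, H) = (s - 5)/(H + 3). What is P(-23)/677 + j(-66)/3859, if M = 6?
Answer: -510190/23512887 ≈ -0.021698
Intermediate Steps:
f(s, H) = (-5 + s)/(3 + H)
P(S) = -5/9 + S/9 (P(S) = (-5 + S)/(3 + 6) = (-5 + S)/9 = -5/9 + S/9)
P(-23)/677 + j(-66)/3859 = (-5/9 + (⅑)*(-23))/677 - 66/3859 = (-5/9 - 23/9)*(1/677) - 66*1/3859 = -28/9*1/677 - 66/3859 = -28/6093 - 66/3859 = -510190/23512887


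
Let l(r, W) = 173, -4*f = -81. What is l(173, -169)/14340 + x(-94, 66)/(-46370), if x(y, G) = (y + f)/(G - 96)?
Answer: 1064901/88659440 ≈ 0.012011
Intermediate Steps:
f = 81/4 (f = -¼*(-81) = 81/4 ≈ 20.250)
x(y, G) = (81/4 + y)/(-96 + G) (x(y, G) = (y + 81/4)/(G - 96) = (81/4 + y)/(-96 + G))
l(173, -169)/14340 + x(-94, 66)/(-46370) = 173/14340 + ((81/4 - 94)/(-96 + 66))/(-46370) = 173*(1/14340) + (-295/4/(-30))*(-1/46370) = 173/14340 - 1/30*(-295/4)*(-1/46370) = 173/14340 + (59/24)*(-1/46370) = 173/14340 - 59/1112880 = 1064901/88659440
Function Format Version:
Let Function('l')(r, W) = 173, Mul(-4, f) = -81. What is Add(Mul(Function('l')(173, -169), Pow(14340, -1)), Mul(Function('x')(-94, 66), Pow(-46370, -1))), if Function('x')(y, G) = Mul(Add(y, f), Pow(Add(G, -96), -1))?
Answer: Rational(1064901, 88659440) ≈ 0.012011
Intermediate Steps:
f = Rational(81, 4) (f = Mul(Rational(-1, 4), -81) = Rational(81, 4) ≈ 20.250)
Function('x')(y, G) = Mul(Pow(Add(-96, G), -1), Add(Rational(81, 4), y)) (Function('x')(y, G) = Mul(Add(y, Rational(81, 4)), Pow(Add(G, -96), -1)) = Mul(Add(Rational(81, 4), y), Pow(Add(-96, G), -1)) = Mul(Pow(Add(-96, G), -1), Add(Rational(81, 4), y)))
Add(Mul(Function('l')(173, -169), Pow(14340, -1)), Mul(Function('x')(-94, 66), Pow(-46370, -1))) = Add(Mul(173, Pow(14340, -1)), Mul(Mul(Pow(Add(-96, 66), -1), Add(Rational(81, 4), -94)), Pow(-46370, -1))) = Add(Mul(173, Rational(1, 14340)), Mul(Mul(Pow(-30, -1), Rational(-295, 4)), Rational(-1, 46370))) = Add(Rational(173, 14340), Mul(Mul(Rational(-1, 30), Rational(-295, 4)), Rational(-1, 46370))) = Add(Rational(173, 14340), Mul(Rational(59, 24), Rational(-1, 46370))) = Add(Rational(173, 14340), Rational(-59, 1112880)) = Rational(1064901, 88659440)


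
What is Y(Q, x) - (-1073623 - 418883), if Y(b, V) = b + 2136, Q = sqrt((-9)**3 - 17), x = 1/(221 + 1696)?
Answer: 1494642 + I*sqrt(746) ≈ 1.4946e+6 + 27.313*I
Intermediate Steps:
x = 1/1917 ≈ 0.00052165
Q = I*sqrt(746) (Q = sqrt(-729 - 17) = sqrt(-746) = I*sqrt(746) ≈ 27.313*I)
Y(b, V) = 2136 + b
Y(Q, x) - (-1073623 - 418883) = (2136 + I*sqrt(746)) - (-1073623 - 418883) = (2136 + I*sqrt(746)) - 1*(-1492506) = (2136 + I*sqrt(746)) + 1492506 = 1494642 + I*sqrt(746)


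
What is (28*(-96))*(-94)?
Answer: 252672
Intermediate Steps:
(28*(-96))*(-94) = -2688*(-94) = 252672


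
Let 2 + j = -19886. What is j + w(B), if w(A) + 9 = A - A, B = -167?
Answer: -19897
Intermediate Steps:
j = -19888 (j = -2 - 19886 = -19888)
w(A) = -9 (w(A) = -9 + (A - A) = -9 + 0 = -9)
j + w(B) = -19888 - 9 = -19897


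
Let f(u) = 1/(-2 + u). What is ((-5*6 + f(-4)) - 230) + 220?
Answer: -241/6 ≈ -40.167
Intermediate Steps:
((-5*6 + f(-4)) - 230) + 220 = ((-5*6 + 1/(-2 - 4)) - 230) + 220 = ((-30 + 1/(-6)) - 230) + 220 = ((-30 - ⅙) - 230) + 220 = (-181/6 - 230) + 220 = -1561/6 + 220 = -241/6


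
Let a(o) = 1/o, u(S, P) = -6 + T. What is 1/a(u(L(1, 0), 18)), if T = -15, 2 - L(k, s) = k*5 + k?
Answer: -21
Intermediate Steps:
L(k, s) = 2 - 6*k (L(k, s) = 2 - (k*5 + k) = 2 - (5*k + k) = 2 - 6*k)
u(S, P) = -21 (u(S, P) = -6 - 15 = -21)
1/a(u(L(1, 0), 18)) = 1/(1/(-21)) = 1/(-1/21) = -21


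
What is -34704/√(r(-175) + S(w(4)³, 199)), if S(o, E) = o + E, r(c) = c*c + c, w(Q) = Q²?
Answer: -34704*√34745/34745 ≈ -186.18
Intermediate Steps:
r(c) = c + c² (r(c) = c² + c = c + c²)
S(o, E) = E + o
-34704/√(r(-175) + S(w(4)³, 199)) = -34704/√(-175*(1 - 175) + (199 + (4²)³)) = -34704/√(-175*(-174) + (199 + 16³)) = -34704/√(30450 + (199 + 4096)) = -34704/√(30450 + 4295) = -34704*√34745/34745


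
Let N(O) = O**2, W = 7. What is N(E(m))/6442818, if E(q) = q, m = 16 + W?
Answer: 529/6442818 ≈ 8.2107e-5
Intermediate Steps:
m = 23 (m = 16 + 7 = 23)
N(E(m))/6442818 = 23**2/6442818 = 529*(1/6442818) = 529/6442818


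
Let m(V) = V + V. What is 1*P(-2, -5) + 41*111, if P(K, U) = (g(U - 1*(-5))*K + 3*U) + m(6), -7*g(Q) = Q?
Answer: 4548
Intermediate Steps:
m(V) = 2*V
g(Q) = -Q/7
P(K, U) = 12 + 3*U + K*(-5/7 - U/7) (P(K, U) = ((-(U - 1*(-5))/7)*K + 3*U) + 2*6 = ((-(U + 5)/7)*K + 3*U) + 12 = ((-(5 + U)/7)*K + 3*U) + 12 = ((-5/7 - U/7)*K + 3*U) + 12 = (K*(-5/7 - U/7) + 3*U) + 12 = (3*U + K*(-5/7 - U/7)) + 12 = 12 + 3*U + K*(-5/7 - U/7))
1*P(-2, -5) + 41*111 = 1*(12 + 3*(-5) - ⅐*(-2)*(5 - 5)) + 41*111 = 1*(12 - 15 - ⅐*(-2)*0) + 4551 = 1*(12 - 15 + 0) + 4551 = 1*(-3) + 4551 = -3 + 4551 = 4548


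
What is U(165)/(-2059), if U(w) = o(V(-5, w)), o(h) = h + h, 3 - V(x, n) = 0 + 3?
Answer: 0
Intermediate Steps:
V(x, n) = 0 (V(x, n) = 3 - (0 + 3) = 3 - 1*3 = 3 - 3 = 0)
o(h) = 2*h
U(w) = 0 (U(w) = 2*0 = 0)
U(165)/(-2059) = 0/(-2059) = 0*(-1/2059) = 0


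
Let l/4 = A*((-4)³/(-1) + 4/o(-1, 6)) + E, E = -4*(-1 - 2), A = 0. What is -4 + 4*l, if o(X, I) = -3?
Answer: 188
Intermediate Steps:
E = 12 (E = -4*(-3) = 12)
l = 48 (l = 4*(0*((-4)³/(-1) + 4/(-3)) + 12) = 4*(0*(-64*(-1) + 4*(-⅓)) + 12) = 4*(0*(64 - 4/3) + 12) = 4*(0*(188/3) + 12) = 4*(0 + 12) = 4*12 = 48)
-4 + 4*l = -4 + 4*48 = -4 + 192 = 188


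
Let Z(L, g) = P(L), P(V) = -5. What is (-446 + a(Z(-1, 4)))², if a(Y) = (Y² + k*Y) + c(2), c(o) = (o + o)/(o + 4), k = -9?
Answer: 1267876/9 ≈ 1.4088e+5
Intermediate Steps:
Z(L, g) = -5
c(o) = 2*o/(4 + o) (c(o) = (2*o)/(4 + o) = 2*o/(4 + o))
a(Y) = ⅔ + Y² - 9*Y (a(Y) = (Y² - 9*Y) + 2*2/(4 + 2) = (Y² - 9*Y) + 2*2/6 = (Y² - 9*Y) + 2*2*(⅙) = (Y² - 9*Y) + ⅔ = ⅔ + Y² - 9*Y)
(-446 + a(Z(-1, 4)))² = (-446 + (⅔ + (-5)² - 9*(-5)))² = (-446 + (⅔ + 25 + 45))² = (-446 + 212/3)² = (-1126/3)² = 1267876/9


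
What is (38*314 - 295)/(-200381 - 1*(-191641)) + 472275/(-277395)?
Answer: -490381941/161628820 ≈ -3.0340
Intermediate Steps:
(38*314 - 295)/(-200381 - 1*(-191641)) + 472275/(-277395) = (11932 - 295)/(-200381 + 191641) + 472275*(-1/277395) = 11637/(-8740) - 31485/18493 = 11637*(-1/8740) - 31485/18493 = -11637/8740 - 31485/18493 = -490381941/161628820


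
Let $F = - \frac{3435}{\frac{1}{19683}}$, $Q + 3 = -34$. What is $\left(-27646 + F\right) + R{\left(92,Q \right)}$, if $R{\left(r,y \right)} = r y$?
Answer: $-67642155$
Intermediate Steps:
$Q = -37$ ($Q = -3 - 34 = -37$)
$F = -67611105$ ($F = - 3435 \frac{1}{\frac{1}{19683}} = \left(-3435\right) 19683 = -67611105$)
$\left(-27646 + F\right) + R{\left(92,Q \right)} = \left(-27646 - 67611105\right) + 92 \left(-37\right) = -67638751 - 3404 = -67642155$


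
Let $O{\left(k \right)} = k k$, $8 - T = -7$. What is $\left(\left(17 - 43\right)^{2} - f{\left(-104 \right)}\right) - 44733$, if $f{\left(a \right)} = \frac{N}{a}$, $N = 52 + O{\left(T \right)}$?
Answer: $- \frac{4581651}{104} \approx -44054.0$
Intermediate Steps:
$T = 15$ ($T = 8 - -7 = 8 + 7 = 15$)
$O{\left(k \right)} = k^{2}$
$N = 277$ ($N = 52 + 15^{2} = 52 + 225 = 277$)
$f{\left(a \right)} = \frac{277}{a}$
$\left(\left(17 - 43\right)^{2} - f{\left(-104 \right)}\right) - 44733 = \left(\left(17 - 43\right)^{2} - \frac{277}{-104}\right) - 44733 = \left(\left(-26\right)^{2} - 277 \left(- \frac{1}{104}\right)\right) - 44733 = \left(676 - - \frac{277}{104}\right) - 44733 = \left(676 + \frac{277}{104}\right) - 44733 = \frac{70581}{104} - 44733 = - \frac{4581651}{104}$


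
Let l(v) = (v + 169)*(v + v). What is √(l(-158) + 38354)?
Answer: √34878 ≈ 186.76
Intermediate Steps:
l(v) = 2*v*(169 + v) (l(v) = (169 + v)*(2*v) = 2*v*(169 + v))
√(l(-158) + 38354) = √(2*(-158)*(169 - 158) + 38354) = √(2*(-158)*11 + 38354) = √(-3476 + 38354) = √34878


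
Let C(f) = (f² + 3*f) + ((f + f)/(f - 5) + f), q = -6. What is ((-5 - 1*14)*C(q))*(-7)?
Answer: 19152/11 ≈ 1741.1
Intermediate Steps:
C(f) = f² + 4*f + 2*f/(-5 + f) (C(f) = (f² + 3*f) + ((2*f)/(-5 + f) + f) = (f² + 3*f) + (2*f/(-5 + f) + f) = (f² + 3*f) + (f + 2*f/(-5 + f)) = f² + 4*f + 2*f/(-5 + f))
((-5 - 1*14)*C(q))*(-7) = ((-5 - 1*14)*(-6*(-18 + (-6)² - 1*(-6))/(-5 - 6)))*(-7) = ((-5 - 14)*(-6*(-18 + 36 + 6)/(-11)))*(-7) = -(-114)*(-1)*24/11*(-7) = -19*144/11*(-7) = -2736/11*(-7) = 19152/11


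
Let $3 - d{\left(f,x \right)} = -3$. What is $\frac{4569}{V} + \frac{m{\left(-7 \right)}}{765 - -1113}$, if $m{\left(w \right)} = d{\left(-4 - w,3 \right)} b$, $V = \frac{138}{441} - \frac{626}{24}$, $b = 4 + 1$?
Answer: $- \frac{280273757}{1580963} \approx -177.28$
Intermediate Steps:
$d{\left(f,x \right)} = 6$ ($d{\left(f,x \right)} = 3 - -3 = 3 + 3 = 6$)
$b = 5$
$V = - \frac{5051}{196}$ ($V = 138 \cdot \frac{1}{441} - \frac{313}{12} = \frac{46}{147} - \frac{313}{12} = - \frac{5051}{196} \approx -25.77$)
$m{\left(w \right)} = 30$ ($m{\left(w \right)} = 6 \cdot 5 = 30$)
$\frac{4569}{V} + \frac{m{\left(-7 \right)}}{765 - -1113} = \frac{4569}{- \frac{5051}{196}} + \frac{30}{765 - -1113} = 4569 \left(- \frac{196}{5051}\right) + \frac{30}{765 + 1113} = - \frac{895524}{5051} + \frac{30}{1878} = - \frac{895524}{5051} + 30 \cdot \frac{1}{1878} = - \frac{895524}{5051} + \frac{5}{313} = - \frac{280273757}{1580963}$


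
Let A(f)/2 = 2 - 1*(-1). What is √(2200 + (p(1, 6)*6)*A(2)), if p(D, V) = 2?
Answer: 4*√142 ≈ 47.666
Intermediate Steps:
A(f) = 6 (A(f) = 2*(2 - 1*(-1)) = 2*(2 + 1) = 2*3 = 6)
√(2200 + (p(1, 6)*6)*A(2)) = √(2200 + (2*6)*6) = √(2200 + 12*6) = √(2200 + 72) = √2272 = 4*√142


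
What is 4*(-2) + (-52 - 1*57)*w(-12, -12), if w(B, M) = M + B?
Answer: 2608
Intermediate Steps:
w(B, M) = B + M
4*(-2) + (-52 - 1*57)*w(-12, -12) = 4*(-2) + (-52 - 1*57)*(-12 - 12) = -8 + (-52 - 57)*(-24) = -8 - 109*(-24) = -8 + 2616 = 2608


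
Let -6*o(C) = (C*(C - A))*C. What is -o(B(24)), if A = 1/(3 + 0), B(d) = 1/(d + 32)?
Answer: -53/3161088 ≈ -1.6766e-5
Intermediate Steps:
B(d) = 1/(32 + d)
A = 1/3 ≈ 0.33333
o(C) = -C**2*(-1/3 + C)/6 (o(C) = -C*(C - 1*1/3)*C/6 = -C*(C - 1/3)*C/6 = -C*(-1/3 + C)*C/6 = -C**2*(-1/3 + C)/6)
-o(B(24)) = -(1/(32 + 24))**2*(1 - 3/(32 + 24))/18 = -(1/56)**2*(1 - 3/56)/18 = -(1/56)**2*(1 - 3*1/56)/18 = -(1 - 3/56)/(18*3136) = -53/(18*3136*56) = -1*53/3161088 = -53/3161088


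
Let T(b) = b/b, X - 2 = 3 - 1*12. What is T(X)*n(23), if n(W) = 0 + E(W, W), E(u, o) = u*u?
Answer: 529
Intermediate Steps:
E(u, o) = u²
X = -7 (X = 2 + (3 - 1*12) = 2 + (3 - 12) = 2 - 9 = -7)
n(W) = W² (n(W) = 0 + W² = W²)
T(b) = 1
T(X)*n(23) = 1*23² = 1*529 = 529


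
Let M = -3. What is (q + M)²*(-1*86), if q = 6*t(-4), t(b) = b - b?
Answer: -774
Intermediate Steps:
t(b) = 0
q = 0 (q = 6*0 = 0)
(q + M)²*(-1*86) = (0 - 3)²*(-1*86) = (-3)²*(-86) = 9*(-86) = -774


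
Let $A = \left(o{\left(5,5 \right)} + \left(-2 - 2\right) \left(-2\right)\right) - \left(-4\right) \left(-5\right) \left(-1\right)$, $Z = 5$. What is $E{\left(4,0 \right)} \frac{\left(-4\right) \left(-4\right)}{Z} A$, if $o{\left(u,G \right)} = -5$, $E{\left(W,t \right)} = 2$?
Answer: $\frac{736}{5} \approx 147.2$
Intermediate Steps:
$A = 23$ ($A = \left(-5 + \left(-2 - 2\right) \left(-2\right)\right) - \left(-4\right) \left(-5\right) \left(-1\right) = \left(-5 - -8\right) - 20 \left(-1\right) = \left(-5 + 8\right) - -20 = 3 + 20 = 23$)
$E{\left(4,0 \right)} \frac{\left(-4\right) \left(-4\right)}{Z} A = 2 \frac{\left(-4\right) \left(-4\right)}{5} \cdot 23 = 2 \cdot 16 \cdot \frac{1}{5} \cdot 23 = 2 \cdot \frac{16}{5} \cdot 23 = \frac{32}{5} \cdot 23 = \frac{736}{5}$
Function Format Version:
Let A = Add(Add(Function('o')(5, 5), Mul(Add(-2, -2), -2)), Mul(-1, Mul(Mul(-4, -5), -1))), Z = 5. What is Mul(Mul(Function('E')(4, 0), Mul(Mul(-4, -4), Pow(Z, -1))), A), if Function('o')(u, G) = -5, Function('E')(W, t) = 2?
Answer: Rational(736, 5) ≈ 147.20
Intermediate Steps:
A = 23 (A = Add(Add(-5, Mul(Add(-2, -2), -2)), Mul(-1, Mul(Mul(-4, -5), -1))) = Add(Add(-5, Mul(-4, -2)), Mul(-1, Mul(20, -1))) = Add(Add(-5, 8), Mul(-1, -20)) = Add(3, 20) = 23)
Mul(Mul(Function('E')(4, 0), Mul(Mul(-4, -4), Pow(Z, -1))), A) = Mul(Mul(2, Mul(Mul(-4, -4), Pow(5, -1))), 23) = Mul(Mul(2, Mul(16, Rational(1, 5))), 23) = Mul(Mul(2, Rational(16, 5)), 23) = Mul(Rational(32, 5), 23) = Rational(736, 5)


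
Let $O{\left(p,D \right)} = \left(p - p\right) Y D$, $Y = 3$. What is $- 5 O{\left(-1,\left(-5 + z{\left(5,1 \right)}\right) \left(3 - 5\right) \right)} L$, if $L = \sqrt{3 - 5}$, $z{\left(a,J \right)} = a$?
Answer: $0$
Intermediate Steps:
$O{\left(p,D \right)} = 0$ ($O{\left(p,D \right)} = \left(p - p\right) 3 D = 0 \cdot 3 D = 0 D = 0$)
$L = i \sqrt{2}$ ($L = \sqrt{-2} = i \sqrt{2} \approx 1.4142 i$)
$- 5 O{\left(-1,\left(-5 + z{\left(5,1 \right)}\right) \left(3 - 5\right) \right)} L = \left(-5\right) 0 i \sqrt{2} = 0 i \sqrt{2} = 0$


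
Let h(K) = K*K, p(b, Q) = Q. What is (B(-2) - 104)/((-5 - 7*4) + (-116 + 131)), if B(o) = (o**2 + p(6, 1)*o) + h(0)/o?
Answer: 17/3 ≈ 5.6667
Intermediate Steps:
h(K) = K**2
B(o) = o + o**2 (B(o) = (o**2 + 1*o) + 0**2/o = (o**2 + o) + 0/o = (o + o**2) + 0 = o + o**2)
(B(-2) - 104)/((-5 - 7*4) + (-116 + 131)) = (-2*(1 - 2) - 104)/((-5 - 7*4) + (-116 + 131)) = (-2*(-1) - 104)/((-5 - 28) + 15) = (2 - 104)/(-33 + 15) = -102/(-18) = -102*(-1/18) = 17/3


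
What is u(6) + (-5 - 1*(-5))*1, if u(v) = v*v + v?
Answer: 42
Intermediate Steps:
u(v) = v + v**2 (u(v) = v**2 + v = v + v**2)
u(6) + (-5 - 1*(-5))*1 = 6*(1 + 6) + (-5 - 1*(-5))*1 = 6*7 + (-5 + 5)*1 = 42 + 0*1 = 42 + 0 = 42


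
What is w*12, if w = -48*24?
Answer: -13824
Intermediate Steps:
w = -1152
w*12 = -1152*12 = -13824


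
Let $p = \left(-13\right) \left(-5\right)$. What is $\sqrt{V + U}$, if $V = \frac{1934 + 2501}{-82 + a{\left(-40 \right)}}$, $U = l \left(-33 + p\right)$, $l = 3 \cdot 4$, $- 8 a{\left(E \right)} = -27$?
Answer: $\frac{2 \sqrt{32402306}}{629} \approx 18.1$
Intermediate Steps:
$a{\left(E \right)} = \frac{27}{8}$ ($a{\left(E \right)} = \left(- \frac{1}{8}\right) \left(-27\right) = \frac{27}{8}$)
$l = 12$
$p = 65$
$U = 384$ ($U = 12 \left(-33 + 65\right) = 12 \cdot 32 = 384$)
$V = - \frac{35480}{629}$ ($V = \frac{1934 + 2501}{-82 + \frac{27}{8}} = \frac{4435}{- \frac{629}{8}} = 4435 \left(- \frac{8}{629}\right) = - \frac{35480}{629} \approx -56.407$)
$\sqrt{V + U} = \sqrt{- \frac{35480}{629} + 384} = \sqrt{\frac{206056}{629}} = \frac{2 \sqrt{32402306}}{629}$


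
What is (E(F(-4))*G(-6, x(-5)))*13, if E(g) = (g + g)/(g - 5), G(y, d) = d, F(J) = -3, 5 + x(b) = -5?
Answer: -195/2 ≈ -97.500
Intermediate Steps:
x(b) = -10 (x(b) = -5 - 5 = -10)
E(g) = 2*g/(-5 + g) (E(g) = (2*g)/(-5 + g) = 2*g/(-5 + g))
(E(F(-4))*G(-6, x(-5)))*13 = ((2*(-3)/(-5 - 3))*(-10))*13 = ((2*(-3)/(-8))*(-10))*13 = ((2*(-3)*(-⅛))*(-10))*13 = ((¾)*(-10))*13 = -15/2*13 = -195/2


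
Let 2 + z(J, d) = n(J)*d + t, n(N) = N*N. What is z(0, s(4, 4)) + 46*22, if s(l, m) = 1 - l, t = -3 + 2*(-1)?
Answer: 1005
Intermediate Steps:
n(N) = N²
t = -5 (t = -3 - 2 = -5)
z(J, d) = -7 + d*J² (z(J, d) = -2 + (J²*d - 5) = -2 + (d*J² - 5) = -2 + (-5 + d*J²) = -7 + d*J²)
z(0, s(4, 4)) + 46*22 = (-7 + (1 - 1*4)*0²) + 46*22 = (-7 + (1 - 4)*0) + 1012 = (-7 - 3*0) + 1012 = (-7 + 0) + 1012 = -7 + 1012 = 1005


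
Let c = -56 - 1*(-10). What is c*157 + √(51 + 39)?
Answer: -7222 + 3*√10 ≈ -7212.5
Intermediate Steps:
c = -46 (c = -56 + 10 = -46)
c*157 + √(51 + 39) = -46*157 + √(51 + 39) = -7222 + √90 = -7222 + 3*√10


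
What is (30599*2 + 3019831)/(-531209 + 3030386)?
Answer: 3081029/2499177 ≈ 1.2328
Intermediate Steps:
(30599*2 + 3019831)/(-531209 + 3030386) = (61198 + 3019831)/2499177 = 3081029*(1/2499177) = 3081029/2499177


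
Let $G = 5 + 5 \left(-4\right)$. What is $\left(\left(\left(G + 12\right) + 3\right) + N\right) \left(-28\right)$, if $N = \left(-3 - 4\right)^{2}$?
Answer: $-1372$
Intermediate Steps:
$G = -15$ ($G = 5 - 20 = -15$)
$N = 49$ ($N = \left(-7\right)^{2} = 49$)
$\left(\left(\left(G + 12\right) + 3\right) + N\right) \left(-28\right) = \left(\left(\left(-15 + 12\right) + 3\right) + 49\right) \left(-28\right) = \left(\left(-3 + 3\right) + 49\right) \left(-28\right) = \left(0 + 49\right) \left(-28\right) = 49 \left(-28\right) = -1372$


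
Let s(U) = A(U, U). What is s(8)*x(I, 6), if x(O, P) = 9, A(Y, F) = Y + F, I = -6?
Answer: 144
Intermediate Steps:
A(Y, F) = F + Y
s(U) = 2*U (s(U) = U + U = 2*U)
s(8)*x(I, 6) = (2*8)*9 = 16*9 = 144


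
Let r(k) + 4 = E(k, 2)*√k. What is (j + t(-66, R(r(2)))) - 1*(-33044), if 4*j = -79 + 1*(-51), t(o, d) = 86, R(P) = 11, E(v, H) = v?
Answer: 66195/2 ≈ 33098.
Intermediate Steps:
r(k) = -4 + k^(3/2) (r(k) = -4 + k*√k = -4 + k^(3/2))
j = -65/2 (j = (-79 + 1*(-51))/4 = (-79 - 51)/4 = (¼)*(-130) = -65/2 ≈ -32.500)
(j + t(-66, R(r(2)))) - 1*(-33044) = (-65/2 + 86) - 1*(-33044) = 107/2 + 33044 = 66195/2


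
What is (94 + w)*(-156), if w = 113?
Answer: -32292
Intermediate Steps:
(94 + w)*(-156) = (94 + 113)*(-156) = 207*(-156) = -32292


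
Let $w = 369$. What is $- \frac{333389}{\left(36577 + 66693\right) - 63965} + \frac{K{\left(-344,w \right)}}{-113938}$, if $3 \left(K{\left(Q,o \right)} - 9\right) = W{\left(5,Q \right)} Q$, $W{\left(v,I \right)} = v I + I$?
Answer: $- \frac{6755488941}{639761870} \approx -10.559$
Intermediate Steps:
$W{\left(v,I \right)} = I + I v$ ($W{\left(v,I \right)} = I v + I = I + I v$)
$K{\left(Q,o \right)} = 9 + 2 Q^{2}$ ($K{\left(Q,o \right)} = 9 + \frac{Q \left(1 + 5\right) Q}{3} = 9 + \frac{Q 6 Q}{3} = 9 + \frac{6 Q Q}{3} = 9 + \frac{6 Q^{2}}{3} = 9 + 2 Q^{2}$)
$- \frac{333389}{\left(36577 + 66693\right) - 63965} + \frac{K{\left(-344,w \right)}}{-113938} = - \frac{333389}{\left(36577 + 66693\right) - 63965} + \frac{9 + 2 \left(-344\right)^{2}}{-113938} = - \frac{333389}{103270 - 63965} + \left(9 + 2 \cdot 118336\right) \left(- \frac{1}{113938}\right) = - \frac{333389}{39305} + \left(9 + 236672\right) \left(- \frac{1}{113938}\right) = \left(-333389\right) \frac{1}{39305} + 236681 \left(- \frac{1}{113938}\right) = - \frac{47627}{5615} - \frac{236681}{113938} = - \frac{6755488941}{639761870}$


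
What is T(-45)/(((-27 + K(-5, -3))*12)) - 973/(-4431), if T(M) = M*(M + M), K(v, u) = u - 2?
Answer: -418379/40512 ≈ -10.327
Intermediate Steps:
K(v, u) = -2 + u
T(M) = 2*M² (T(M) = M*(2*M) = 2*M²)
T(-45)/(((-27 + K(-5, -3))*12)) - 973/(-4431) = (2*(-45)²)/(((-27 + (-2 - 3))*12)) - 973/(-4431) = (2*2025)/(((-27 - 5)*12)) - 973*(-1/4431) = 4050/((-32*12)) + 139/633 = 4050/(-384) + 139/633 = 4050*(-1/384) + 139/633 = -675/64 + 139/633 = -418379/40512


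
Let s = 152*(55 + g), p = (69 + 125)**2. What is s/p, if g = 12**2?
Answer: 7562/9409 ≈ 0.80370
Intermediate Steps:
g = 144
p = 37636 (p = 194**2 = 37636)
s = 30248 (s = 152*(55 + 144) = 152*199 = 30248)
s/p = 30248/37636 = 30248*(1/37636) = 7562/9409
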